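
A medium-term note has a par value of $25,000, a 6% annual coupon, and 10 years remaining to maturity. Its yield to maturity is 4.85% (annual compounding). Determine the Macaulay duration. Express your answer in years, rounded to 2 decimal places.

7.91 years

Periodic yield y = 0.0485. Discount each cash flow and weight by its year:
  t   CF        PV=CF/(1+0.0485)^t    t·PV
  1     1,500.00     1,430.6152     1,430.6152
  2     1,500.00     1,364.4398     2,728.8797
  3     1,500.00     1,301.3255     3,903.9766
  4     1,500.00     1,241.1307     4,964.5228
  5     1,500.00     1,183.7203     5,918.6014
  6     1,500.00     1,128.9654     6,773.7927
  7     1,500.00     1,076.7434     7,537.2037
  8     1,500.00     1,026.9370     8,215.4956
  9     1,500.00       979.4344     8,814.9094
  10   26,500.00    16,502.9478   165,029.4780
  Σ                 27,236.2595   215,317.4751
Price P = Σ PV = 27,236.2595.
Macaulay duration = Σ(t·PV) / P = 215,317.4751 / 27,236.2595 = 7.90555 years.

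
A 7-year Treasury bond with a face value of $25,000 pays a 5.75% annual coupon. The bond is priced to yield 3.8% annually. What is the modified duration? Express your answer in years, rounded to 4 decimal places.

Periodic yield y = 0.038. First find Macaulay duration:
  t   CF        PV=CF/(1+0.038)^t    t·PV
  1     1,437.50     1,384.8748     1,384.8748
  2     1,437.50     1,334.1761     2,668.3521
  3     1,437.50     1,285.3334     3,856.0002
  4     1,437.50     1,238.2788     4,953.1152
  5     1,437.50     1,192.9468     5,964.7341
  6     1,437.50     1,149.2744     6,895.6464
  7    26,437.50    20,362.8663   142,540.0642
  Σ                 27,947.7506   168,262.7871
P = 27,947.7506; Macaulay duration = 168,262.7871 / 27,947.7506 = 6.02062 years.
Modified duration = D_Mac / (1 + y) = 6.02062 / 1.038 = 5.80021 years.

5.8002 years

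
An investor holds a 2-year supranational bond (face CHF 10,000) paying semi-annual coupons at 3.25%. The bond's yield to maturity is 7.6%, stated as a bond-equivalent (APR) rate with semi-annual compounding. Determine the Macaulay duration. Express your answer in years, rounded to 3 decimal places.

1.950 years

Periodic yield y = 0.038. Discount each cash flow and weight by its period:
  t   CF        PV=CF/(1+0.038)^t    t·PV
  1       162.50       156.5511       156.5511
  2       162.50       150.8199       301.6398
  3       162.50       145.2986       435.8957
  4    10,162.50     8,754.0928    35,016.3711
  Σ                  9,206.7623    35,910.4576
Price P = Σ PV = 9,206.7623.
Macaulay duration = Σ(t·PV) / P = 35,910.4576 / 9,206.7623 = 3.90044 half-year periods.
In years: 3.90044 / 2 = 1.95022 years.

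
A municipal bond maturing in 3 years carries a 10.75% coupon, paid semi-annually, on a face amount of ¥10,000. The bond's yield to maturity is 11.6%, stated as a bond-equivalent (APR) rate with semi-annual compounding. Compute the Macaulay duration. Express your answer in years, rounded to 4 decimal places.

2.6381 years

Periodic yield y = 0.058. Discount each cash flow and weight by its period:
  t   CF        PV=CF/(1+0.058)^t    t·PV
  1       537.50       508.0340       508.0340
  2       537.50       480.1834       960.3668
  3       537.50       453.8595     1,361.5786
  4       537.50       428.9788     1,715.9151
  5       537.50       405.4620     2,027.3099
  6    10,537.50     7,513.1763    45,079.0580
  Σ                  9,789.6940    51,652.2623
Price P = Σ PV = 9,789.6940.
Macaulay duration = Σ(t·PV) / P = 51,652.2623 / 9,789.6940 = 5.27619 half-year periods.
In years: 5.27619 / 2 = 2.63809 years.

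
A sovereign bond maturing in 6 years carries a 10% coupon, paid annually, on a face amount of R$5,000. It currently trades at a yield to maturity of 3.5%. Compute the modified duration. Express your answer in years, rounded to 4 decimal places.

4.8028 years

Periodic yield y = 0.035. First find Macaulay duration:
  t   CF        PV=CF/(1+0.035)^t    t·PV
  1       500.00       483.0918       483.0918
  2       500.00       466.7554       933.5107
  3       500.00       450.9714     1,352.9141
  4       500.00       435.7211     1,742.8845
  5       500.00       420.9866     2,104.9329
  6     5,500.00     4,474.2535    26,845.5213
  Σ                  6,731.7797    33,462.8552
P = 6,731.7797; Macaulay duration = 33,462.8552 / 6,731.7797 = 4.97088 years.
Modified duration = D_Mac / (1 + y) = 4.97088 / 1.035 = 4.80278 years.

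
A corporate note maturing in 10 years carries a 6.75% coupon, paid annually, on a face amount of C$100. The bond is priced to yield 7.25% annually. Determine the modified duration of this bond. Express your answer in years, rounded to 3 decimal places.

7.028 years

Periodic yield y = 0.0725. First find Macaulay duration:
  t   CF        PV=CF/(1+0.0725)^t    t·PV
  1         6.75         6.2937         6.2937
  2         6.75         5.8683        11.7365
  3         6.75         5.4716        16.4147
  4         6.75         5.1017        20.4068
  5         6.75         4.7568        23.7841
  6         6.75         4.4353        26.6116
  7         6.75         4.1354        28.9481
  8         6.75         3.8559        30.8472
  9         6.75         3.5952        32.3572
  10      106.75        53.0145       530.1453
  Σ                     96.5284       727.5452
P = 96.5284; Macaulay duration = 727.5452 / 96.5284 = 7.53711 years.
Modified duration = D_Mac / (1 + y) = 7.53711 / 1.0725 = 7.02761 years.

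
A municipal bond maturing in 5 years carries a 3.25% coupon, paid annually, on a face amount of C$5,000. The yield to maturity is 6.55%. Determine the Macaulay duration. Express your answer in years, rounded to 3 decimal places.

4.668 years

Periodic yield y = 0.0655. Discount each cash flow and weight by its year:
  t   CF        PV=CF/(1+0.0655)^t    t·PV
  1       162.50       152.5106       152.5106
  2       162.50       143.1352       286.2704
  3       162.50       134.3362       403.0085
  4       162.50       126.0781       504.3123
  5     5,162.50     3,759.1772    18,795.8858
  Σ                  4,315.2372    20,141.9876
Price P = Σ PV = 4,315.2372.
Macaulay duration = Σ(t·PV) / P = 20,141.9876 / 4,315.2372 = 4.66764 years.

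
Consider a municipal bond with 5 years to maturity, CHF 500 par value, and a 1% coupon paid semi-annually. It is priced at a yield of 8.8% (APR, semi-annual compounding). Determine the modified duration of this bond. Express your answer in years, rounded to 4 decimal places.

4.6553 years

Periodic yield y = 0.044. First find Macaulay duration:
  t   CF        PV=CF/(1+0.044)^t    t·PV
  1         2.50         2.3946         2.3946
  2         2.50         2.2937         4.5874
  3         2.50         2.1970         6.5911
  4         2.50         2.1044         8.4178
  5         2.50         2.0158        10.0788
  6         2.50         1.9308        11.5848
  7         2.50         1.8494        12.9460
  8         2.50         1.7715        14.1718
  9         2.50         1.6968        15.2714
  10      502.50       326.6864     3,266.8642
  Σ                    344.9405     3,352.9079
P = 344.9405; Macaulay duration = 3,352.9079 / 344.9405 = 9.72025 half-year periods = 4.86012 years.
Modified duration = D_Mac / (1 + y) = 4.86012 / 1.044 = 4.65529 years.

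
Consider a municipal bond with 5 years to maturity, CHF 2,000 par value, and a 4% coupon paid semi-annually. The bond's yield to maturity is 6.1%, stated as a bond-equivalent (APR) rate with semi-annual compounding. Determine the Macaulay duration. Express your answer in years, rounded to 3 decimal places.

Periodic yield y = 0.0305. Discount each cash flow and weight by its period:
  t   CF        PV=CF/(1+0.0305)^t    t·PV
  1        40.00        38.8161        38.8161
  2        40.00        37.6673        75.3345
  3        40.00        36.5524       109.6572
  4        40.00        35.4706       141.8822
  5        40.00        34.4207       172.1036
  6        40.00        33.4020       200.4118
  7        40.00        32.4134       226.8935
  8        40.00        31.4540       251.6321
  9        40.00        30.5231       274.7075
  10    2,040.00     1,510.6025    15,106.0252
  Σ                  1,821.3220    16,597.4638
Price P = Σ PV = 1,821.3220.
Macaulay duration = Σ(t·PV) / P = 16,597.4638 / 1,821.3220 = 9.11287 half-year periods.
In years: 9.11287 / 2 = 4.55643 years.

4.556 years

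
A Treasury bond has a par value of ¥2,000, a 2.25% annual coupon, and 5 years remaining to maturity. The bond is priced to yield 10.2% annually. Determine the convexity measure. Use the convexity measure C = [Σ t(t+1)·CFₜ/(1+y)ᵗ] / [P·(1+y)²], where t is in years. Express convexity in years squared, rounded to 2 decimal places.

22.97

With y = 0.102:
  t   CF        PV=CF/(1+0.102)^t    t·PV        t(t+1)·PV
  1        45.00        40.8348        40.8348          81.6697
  2        45.00        37.0552        74.1104         222.3313
  3        45.00        33.6254       100.8763         403.5051
  4        45.00        30.5131       122.0523         610.2617
  5     2,045.00     1,258.3033     6,291.5166      37,749.0994
  Σ                  1,400.3319     6,629.3904      39,066.8671
P = 1,400.3319.
Convexity = Σ t(t+1)·PV / [P·(1+y)²] = 39,066.8671 / (1,400.3319 × 1.214404) = 22.97283.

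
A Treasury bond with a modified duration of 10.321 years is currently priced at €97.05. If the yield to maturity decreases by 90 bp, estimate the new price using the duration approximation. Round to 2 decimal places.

€106.06

Duration approximation: ΔP/P ≈ -D_mod · Δy = -10.321 × (-0.009) = +0.092889.
New price ≈ 97.05 × (1 + 0.092889) = 106.06487745.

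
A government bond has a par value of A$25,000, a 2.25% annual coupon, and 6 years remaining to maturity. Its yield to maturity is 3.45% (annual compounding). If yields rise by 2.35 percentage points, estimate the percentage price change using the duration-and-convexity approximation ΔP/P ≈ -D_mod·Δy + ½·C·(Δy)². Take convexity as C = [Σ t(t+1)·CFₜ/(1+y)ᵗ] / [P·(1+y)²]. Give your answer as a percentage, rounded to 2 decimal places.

-11.87%

With y = 0.0345:
  t   CF        PV=CF/(1+0.0345)^t    t·PV        t(t+1)·PV
  1       562.50       543.7409       543.7409       1,087.4819
  2       562.50       525.6075     1,051.2150       3,153.6449
  3       562.50       508.0788     1,524.2363       6,096.9451
  4       562.50       491.1346     1,964.5385       9,822.6924
  5       562.50       474.7556     2,373.7778      14,242.6665
  6    25,562.50    20,855.4879   125,132.9277     875,930.4938
  Σ                 23,398.8053   132,590.4361     910,333.9247
P = 23,398.8053; D_Mac = 5.66655 yrs; D_mod = 5.47757 yrs; C = 36.35349.
Duration effect: -5.47757 × (+0.0235) = -0.128723
Convexity effect: 0.5 × 36.35349 × (0.0235)² = +0.0100381
ΔP/P ≈ -0.128723 + 0.0100381 = -0.118685 = -11.8685%.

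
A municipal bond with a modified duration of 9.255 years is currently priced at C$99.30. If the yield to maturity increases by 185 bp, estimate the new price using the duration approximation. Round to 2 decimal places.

Duration approximation: ΔP/P ≈ -D_mod · Δy = -9.255 × (+0.0185) = -0.1712175.
New price ≈ 99.30 × (1 - 0.1712175) = 82.29810225.

C$82.30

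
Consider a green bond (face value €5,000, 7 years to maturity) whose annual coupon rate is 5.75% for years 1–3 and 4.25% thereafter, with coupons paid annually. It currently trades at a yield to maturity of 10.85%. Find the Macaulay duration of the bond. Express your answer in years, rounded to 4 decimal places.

Periodic yield y = 0.1085. Discount each cash flow and weight by its year:
  t   CF        PV=CF/(1+0.1085)^t    t·PV
  1       287.50       259.3595       259.3595
  2       287.50       233.9734       467.9468
  3       287.50       211.0721       633.2162
  4       212.50       140.7395       562.9582
  5       212.50       126.9640       634.8198
  6       212.50       114.5367       687.2203
  7     5,212.50     2,534.5227    17,741.6589
  Σ                  3,621.1679    20,987.1797
Price P = Σ PV = 3,621.1679.
Macaulay duration = Σ(t·PV) / P = 20,987.1797 / 3,621.1679 = 5.79569 years.

5.7957 years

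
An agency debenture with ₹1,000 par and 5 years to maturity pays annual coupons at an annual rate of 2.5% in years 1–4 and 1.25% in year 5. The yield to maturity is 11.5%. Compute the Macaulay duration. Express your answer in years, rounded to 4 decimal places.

Periodic yield y = 0.115. Discount each cash flow and weight by its year:
  t   CF        PV=CF/(1+0.115)^t    t·PV
  1        25.00        22.4215        22.4215
  2        25.00        20.1090        40.2180
  3        25.00        18.0350        54.1049
  4        25.00        16.1749        64.6994
  5     1,012.50       587.5173     2,937.5867
  Σ                    664.2577     3,119.0306
Price P = Σ PV = 664.2577.
Macaulay duration = Σ(t·PV) / P = 3,119.0306 / 664.2577 = 4.69551 years.

4.6955 years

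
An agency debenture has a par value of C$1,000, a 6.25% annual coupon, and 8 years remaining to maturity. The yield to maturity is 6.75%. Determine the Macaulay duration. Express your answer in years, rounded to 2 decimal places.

Periodic yield y = 0.0675. Discount each cash flow and weight by its year:
  t   CF        PV=CF/(1+0.0675)^t    t·PV
  1        62.50        58.5480        58.5480
  2        62.50        54.8459       109.6918
  3        62.50        51.3779       154.1337
  4        62.50        48.1292       192.5167
  5        62.50        45.0859       225.4294
  6        62.50        42.2350       253.4101
  7        62.50        39.5644       276.9510
  8     1,062.50       630.0657     5,040.5260
  Σ                    969.8521     6,311.2067
Price P = Σ PV = 969.8521.
Macaulay duration = Σ(t·PV) / P = 6,311.2067 / 969.8521 = 6.50739 years.

6.51 years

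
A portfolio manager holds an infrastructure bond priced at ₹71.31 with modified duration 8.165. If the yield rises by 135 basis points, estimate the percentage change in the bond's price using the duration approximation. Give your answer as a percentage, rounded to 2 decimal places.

Duration approximation: ΔP/P ≈ -D_mod · Δy = -8.165 × (+0.0135) = -0.1102275.
As a percentage: -11.02275%.

-11.02%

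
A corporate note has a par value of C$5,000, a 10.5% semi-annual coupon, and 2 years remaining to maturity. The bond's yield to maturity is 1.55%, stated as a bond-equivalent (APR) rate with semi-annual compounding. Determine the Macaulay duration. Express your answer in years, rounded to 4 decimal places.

Periodic yield y = 0.00775. Discount each cash flow and weight by its period:
  t   CF        PV=CF/(1+0.00775)^t    t·PV
  1       262.50       260.4813       260.4813
  2       262.50       258.4781       516.9561
  3       262.50       256.4903       769.4708
  4     5,262.50     5,102.4750    20,409.8998
  Σ                  5,877.9246    21,956.8080
Price P = Σ PV = 5,877.9246.
Macaulay duration = Σ(t·PV) / P = 21,956.8080 / 5,877.9246 = 3.73547 half-year periods.
In years: 3.73547 / 2 = 1.86773 years.

1.8677 years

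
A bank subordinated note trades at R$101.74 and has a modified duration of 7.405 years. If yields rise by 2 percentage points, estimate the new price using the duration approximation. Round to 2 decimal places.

Duration approximation: ΔP/P ≈ -D_mod · Δy = -7.405 × (+0.02) = -0.148100.
New price ≈ 101.74 × (1 - 0.148100) = 86.672306.

R$86.67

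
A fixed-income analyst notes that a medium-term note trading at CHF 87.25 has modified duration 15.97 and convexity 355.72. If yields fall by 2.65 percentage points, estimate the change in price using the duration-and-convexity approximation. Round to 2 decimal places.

+CHF 47.82

Duration effect: -D_mod·Δy = -15.97 × (-0.0265) = +0.423205
Convexity effect: ½·C·(Δy)² = 0.5 × 355.72 × (-0.0265)² = +0.124902185
ΔP/P ≈ +0.423205 + 0.124902185 = +0.548107185
ΔP ≈ 87.25 × (+0.548107185) = +47.82235189125.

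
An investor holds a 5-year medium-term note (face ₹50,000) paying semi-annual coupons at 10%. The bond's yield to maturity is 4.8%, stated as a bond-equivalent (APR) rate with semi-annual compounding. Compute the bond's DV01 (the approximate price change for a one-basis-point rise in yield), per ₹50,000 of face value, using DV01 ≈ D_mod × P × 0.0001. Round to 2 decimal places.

Periodic yield y = 0.024.
  t   CF        PV=CF/(1+0.024)^t    t·PV
  1     2,500.00     2,441.4062     2,441.4062
  2     2,500.00     2,384.1858     4,768.3716
  3     2,500.00     2,328.3064     6,984.9193
  4     2,500.00     2,273.7368     9,094.9470
  5     2,500.00     2,220.4460    11,102.2302
  6     2,500.00     2,168.4043    13,010.4261
  7     2,500.00     2,117.5824    14,823.0766
  8     2,500.00     2,067.9515    16,543.6123
  9     2,500.00     2,019.4839    18,175.3553
  10   52,500.00    41,415.1975   414,151.9752
  Σ                 61,436.7010   511,096.3198
P = 61,436.7010; D_Mac = 8.31907 half-year periods = 4.15954 yrs; D_mod = 4.06205 yrs.
DV01 ≈ 4.06205 × 61,436.7010 × 0.0001 = 24.955875.

₹24.96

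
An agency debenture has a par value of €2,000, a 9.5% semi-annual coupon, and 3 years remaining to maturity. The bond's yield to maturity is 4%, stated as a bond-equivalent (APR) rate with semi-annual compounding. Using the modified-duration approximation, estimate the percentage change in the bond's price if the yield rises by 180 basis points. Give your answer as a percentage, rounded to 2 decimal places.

-4.77%

Periodic yield y = 0.02. Modified duration first:
  t   CF        PV=CF/(1+0.02)^t    t·PV
  1        95.00        93.1373        93.1373
  2        95.00        91.3110       182.6221
  3        95.00        89.5206       268.5619
  4        95.00        87.7653       351.0613
  5        95.00        86.0444       430.2221
  6     2,095.00     1,860.3000    11,161.8003
  Σ                  2,308.0787    12,487.4049
P = 2,308.0787; D_Mac = 5.41030 half-year periods = 2.70515 yrs; D_mod = 2.70515/(1+0.02) = 2.65211 yrs.
ΔP/P ≈ -D_mod · Δy = -2.65211 × (+0.018) = -0.047738 = -4.7738%.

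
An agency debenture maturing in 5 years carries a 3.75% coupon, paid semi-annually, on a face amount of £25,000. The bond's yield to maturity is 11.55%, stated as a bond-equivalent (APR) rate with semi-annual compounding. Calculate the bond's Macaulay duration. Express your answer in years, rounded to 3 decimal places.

Periodic yield y = 0.05775. Discount each cash flow and weight by its period:
  t   CF        PV=CF/(1+0.05775)^t    t·PV
  1       468.75       443.1576       443.1576
  2       468.75       418.9626       837.9251
  3       468.75       396.0885     1,188.2654
  4       468.75       374.4632     1,497.8528
  5       468.75       354.0186     1,770.0931
  6       468.75       334.6903     2,008.1416
  7       468.75       316.4172     2,214.9202
  8       468.75       299.1417     2,393.1339
  9       468.75       282.8095     2,545.2854
  10   25,468.75    14,527.0453   145,270.4529
  Σ                 17,746.7944   160,169.2279
Price P = Σ PV = 17,746.7944.
Macaulay duration = Σ(t·PV) / P = 160,169.2279 / 17,746.7944 = 9.02525 half-year periods.
In years: 9.02525 / 2 = 4.51262 years.

4.513 years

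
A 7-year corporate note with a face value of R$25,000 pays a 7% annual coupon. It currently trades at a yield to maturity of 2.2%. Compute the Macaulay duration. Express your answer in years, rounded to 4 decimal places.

5.9392 years

Periodic yield y = 0.022. Discount each cash flow and weight by its year:
  t   CF        PV=CF/(1+0.022)^t    t·PV
  1     1,750.00     1,712.3288     1,712.3288
  2     1,750.00     1,675.4685     3,350.9369
  3     1,750.00     1,639.4016     4,918.2049
  4     1,750.00     1,604.1112     6,416.4447
  5     1,750.00     1,569.5804     7,847.9021
  6     1,750.00     1,535.7930     9,214.7578
  7    26,750.00    22,970.3449   160,792.4141
  Σ                 32,707.0283   194,252.9893
Price P = Σ PV = 32,707.0283.
Macaulay duration = Σ(t·PV) / P = 194,252.9893 / 32,707.0283 = 5.93918 years.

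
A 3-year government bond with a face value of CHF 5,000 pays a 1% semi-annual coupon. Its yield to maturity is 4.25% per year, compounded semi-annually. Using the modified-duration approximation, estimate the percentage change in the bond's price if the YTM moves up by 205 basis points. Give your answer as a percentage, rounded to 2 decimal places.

Periodic yield y = 0.02125. Modified duration first:
  t   CF        PV=CF/(1+0.02125)^t    t·PV
  1        25.00        24.4798        24.4798
  2        25.00        23.9704        47.9409
  3        25.00        23.4717        70.4150
  4        25.00        22.9833        91.9331
  5        25.00        22.5050       112.5252
  6     5,025.00     4,429.3872    26,576.3234
  Σ                  4,546.7974    26,923.6172
P = 4,546.7974; D_Mac = 5.92145 half-year periods = 2.96072 yrs; D_mod = 2.96072/(1+0.02125) = 2.89912 yrs.
ΔP/P ≈ -D_mod · Δy = -2.89912 × (+0.0205) = -0.059432 = -5.9432%.

-5.94%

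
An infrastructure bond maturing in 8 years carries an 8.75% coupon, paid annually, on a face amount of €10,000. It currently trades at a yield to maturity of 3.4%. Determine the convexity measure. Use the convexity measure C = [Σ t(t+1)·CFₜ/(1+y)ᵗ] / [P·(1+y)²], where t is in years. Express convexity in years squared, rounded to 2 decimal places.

With y = 0.034:
  t   CF        PV=CF/(1+0.034)^t    t·PV        t(t+1)·PV
  1       875.00       846.2282       846.2282       1,692.4565
  2       875.00       818.4026     1,636.8051       4,910.4153
  3       875.00       791.4918     2,374.4755       9,497.9020
  4       875.00       765.4660     3,061.8639      15,309.3197
  5       875.00       740.2959     3,701.4796      22,208.8778
  6       875.00       715.9535     4,295.7210      30,070.0473
  7       875.00       692.4115     4,846.8806      38,775.0448
  8    10,875.00     8,322.7137    66,581.7097     599,235.3869
  Σ                 13,692.9633    87,345.1637     721,699.4503
P = 13,692.9633.
Convexity = Σ t(t+1)·PV / [P·(1+y)²] = 721,699.4503 / (13,692.9633 × 1.069156) = 49.29670.

49.30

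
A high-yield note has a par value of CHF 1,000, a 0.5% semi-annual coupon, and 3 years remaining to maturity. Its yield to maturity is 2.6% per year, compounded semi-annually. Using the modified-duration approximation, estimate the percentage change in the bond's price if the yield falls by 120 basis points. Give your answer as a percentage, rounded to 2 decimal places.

+3.53%

Periodic yield y = 0.013. Modified duration first:
  t   CF        PV=CF/(1+0.013)^t    t·PV
  1         2.50         2.4679         2.4679
  2         2.50         2.4362         4.8725
  3         2.50         2.4050         7.2149
  4         2.50         2.3741         9.4965
  5         2.50         2.3437        11.7183
  6     1,002.50       927.7430     5,566.4583
  Σ                    939.7700     5,602.2284
P = 939.7700; D_Mac = 5.96128 half-year periods = 2.98064 yrs; D_mod = 2.98064/(1+0.013) = 2.94239 yrs.
ΔP/P ≈ -D_mod · Δy = -2.94239 × (-0.012) = +0.035309 = +3.5309%.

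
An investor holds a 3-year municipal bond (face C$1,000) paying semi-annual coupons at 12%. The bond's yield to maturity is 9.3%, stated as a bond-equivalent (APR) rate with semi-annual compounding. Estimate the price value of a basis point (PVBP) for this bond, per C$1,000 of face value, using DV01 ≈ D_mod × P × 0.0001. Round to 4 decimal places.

C$0.2678

Periodic yield y = 0.0465.
  t   CF        PV=CF/(1+0.0465)^t    t·PV
  1        60.00        57.3340        57.3340
  2        60.00        54.7864       109.5728
  3        60.00        52.3520       157.0561
  4        60.00        50.0258       200.1033
  5        60.00        47.8030       239.0150
  6     1,060.00       806.9943     4,841.9658
  Σ                  1,069.2955     5,605.0470
P = 1,069.2955; D_Mac = 5.24181 half-year periods = 2.62091 yrs; D_mod = 2.50445 yrs.
DV01 ≈ 2.50445 × 1,069.2955 × 0.0001 = 0.267800.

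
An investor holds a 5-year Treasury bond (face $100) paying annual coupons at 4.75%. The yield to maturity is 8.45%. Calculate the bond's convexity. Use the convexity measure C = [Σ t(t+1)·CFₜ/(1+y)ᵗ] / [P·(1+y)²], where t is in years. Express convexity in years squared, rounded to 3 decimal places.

22.312

With y = 0.0845:
  t   CF        PV=CF/(1+0.0845)^t    t·PV        t(t+1)·PV
  1         4.75         4.3799         4.3799           8.7598
  2         4.75         4.0386         8.0773          24.2318
  3         4.75         3.7240        11.1719          44.6875
  4         4.75         3.4338        13.7352          68.6761
  5       104.75        69.8242       349.1212       2,094.7274
  Σ                     85.4005       386.4855       2,241.0825
P = 85.4005.
Convexity = Σ t(t+1)·PV / [P·(1+y)²] = 2,241.0825 / (85.4005 × 1.176140) = 22.31198.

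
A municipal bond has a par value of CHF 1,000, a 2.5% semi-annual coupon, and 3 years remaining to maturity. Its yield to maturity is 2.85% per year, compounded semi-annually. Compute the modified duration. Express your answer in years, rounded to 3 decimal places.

Periodic yield y = 0.01425. First find Macaulay duration:
  t   CF        PV=CF/(1+0.01425)^t    t·PV
  1        12.50        12.3244        12.3244
  2        12.50        12.1512        24.3024
  3        12.50        11.9805        35.9415
  4        12.50        11.8122        47.2487
  5        12.50        11.6462        58.2311
  6     1,012.50       930.0899     5,580.5395
  Σ                    990.0044     5,758.5876
P = 990.0044; Macaulay duration = 5,758.5876 / 990.0044 = 5.81673 half-year periods = 2.90836 years.
Modified duration = D_Mac / (1 + y) = 2.90836 / 1.01425 = 2.86750 years.

2.868 years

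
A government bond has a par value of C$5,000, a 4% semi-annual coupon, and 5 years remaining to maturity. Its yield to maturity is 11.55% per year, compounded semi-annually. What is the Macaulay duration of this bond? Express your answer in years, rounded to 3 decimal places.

Periodic yield y = 0.05775. Discount each cash flow and weight by its period:
  t   CF        PV=CF/(1+0.05775)^t    t·PV
  1       100.00        94.5403        94.5403
  2       100.00        89.3787       178.7574
  3       100.00        84.4989       253.4966
  4       100.00        79.8855       319.5419
  5       100.00        75.5240       377.6199
  6       100.00        71.4006       428.4035
  7       100.00        67.5023       472.5163
  8       100.00        63.8169       510.5352
  9       100.00        60.3327       542.9942
  10    5,100.00     2,908.9740    29,089.7398
  Σ                  3,595.8538    32,268.1451
Price P = Σ PV = 3,595.8538.
Macaulay duration = Σ(t·PV) / P = 32,268.1451 / 3,595.8538 = 8.97371 half-year periods.
In years: 8.97371 / 2 = 4.48685 years.

4.487 years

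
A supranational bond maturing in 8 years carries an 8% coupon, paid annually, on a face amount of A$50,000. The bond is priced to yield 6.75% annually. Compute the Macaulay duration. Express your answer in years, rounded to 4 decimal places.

Periodic yield y = 0.0675. Discount each cash flow and weight by its year:
  t   CF        PV=CF/(1+0.0675)^t    t·PV
  1     4,000.00     3,747.0726     3,747.0726
  2     4,000.00     3,510.1383     7,020.2765
  3     4,000.00     3,288.1857     9,864.5572
  4     4,000.00     3,080.2677    12,321.0707
  5     4,000.00     2,885.4966    14,427.4832
  6     4,000.00     2,703.0413    16,218.2481
  7     4,000.00     2,532.1230    17,724.8613
  8    54,000.00    32,022.1649   256,177.3196
  Σ                 53,768.4902   337,500.8891
Price P = Σ PV = 53,768.4902.
Macaulay duration = Σ(t·PV) / P = 337,500.8891 / 53,768.4902 = 6.27693 years.

6.2769 years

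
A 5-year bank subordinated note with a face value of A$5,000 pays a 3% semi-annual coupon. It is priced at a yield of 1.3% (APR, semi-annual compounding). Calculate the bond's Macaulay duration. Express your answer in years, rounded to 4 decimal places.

Periodic yield y = 0.0065. Discount each cash flow and weight by its period:
  t   CF        PV=CF/(1+0.0065)^t    t·PV
  1        75.00        74.5156        74.5156
  2        75.00        74.0344       148.0688
  3        75.00        73.5563       220.6689
  4        75.00        73.0813       292.3251
  5        75.00        72.6093       363.0466
  6        75.00        72.1404       432.8424
  7        75.00        71.6745       501.7217
  8        75.00        71.2116       569.6932
  9        75.00        70.7518       636.7658
  10    5,075.00     4,756.6178    47,566.1777
  Σ                  5,410.1931    50,805.8260
Price P = Σ PV = 5,410.1931.
Macaulay duration = Σ(t·PV) / P = 50,805.8260 / 5,410.1931 = 9.39076 half-year periods.
In years: 9.39076 / 2 = 4.69538 years.

4.6954 years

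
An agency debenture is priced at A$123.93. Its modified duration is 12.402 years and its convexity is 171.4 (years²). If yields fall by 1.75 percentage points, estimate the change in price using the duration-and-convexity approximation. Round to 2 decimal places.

Duration effect: -D_mod·Δy = -12.402 × (-0.0175) = +0.217035
Convexity effect: ½·C·(Δy)² = 0.5 × 171.4 × (-0.0175)² = +0.026245625
ΔP/P ≈ +0.217035 + 0.026245625 = +0.243280625
ΔP ≈ 123.93 × (+0.243280625) = +30.14976785625.

+A$30.15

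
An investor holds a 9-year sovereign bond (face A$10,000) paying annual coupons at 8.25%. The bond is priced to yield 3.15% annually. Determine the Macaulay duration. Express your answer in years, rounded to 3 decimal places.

Periodic yield y = 0.0315. Discount each cash flow and weight by its year:
  t   CF        PV=CF/(1+0.0315)^t    t·PV
  1       825.00       799.8061       799.8061
  2       825.00       775.3816     1,550.7632
  3       825.00       751.7029     2,255.1088
  4       825.00       728.7474     2,914.9896
  5       825.00       706.4929     3,532.4644
  6       825.00       684.9180     4,109.5078
  7       825.00       664.0019     4,648.0133
  8       825.00       643.7246     5,149.7966
  9    10,825.00     8,188.5087    73,696.5782
  Σ                 13,943.2840    98,657.0280
Price P = Σ PV = 13,943.2840.
Macaulay duration = Σ(t·PV) / P = 98,657.0280 / 13,943.2840 = 7.07559 years.

7.076 years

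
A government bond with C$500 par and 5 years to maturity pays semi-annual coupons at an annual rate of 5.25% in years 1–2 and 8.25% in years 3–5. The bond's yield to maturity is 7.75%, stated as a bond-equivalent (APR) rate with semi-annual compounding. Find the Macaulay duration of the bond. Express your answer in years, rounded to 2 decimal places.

4.37 years

Periodic yield y = 0.03875. Discount each cash flow and weight by its period:
  t   CF        PV=CF/(1+0.03875)^t    t·PV
  1       13.125        12.6354        12.6354
  2       13.125        12.1640        24.3280
  3       13.125        11.7103        35.1308
  4       13.125        11.2734        45.0936
  5       20.625        17.0545        85.2725
  6       20.625        16.4183        98.5097
  7       20.625        15.8058       110.6407
  8       20.625        15.2162       121.7294
  9       20.625        14.6485       131.8369
  10     520.625       355.9710     3,559.7103
  Σ                    482.8974     4,224.8873
Price P = Σ PV = 482.8974.
Macaulay duration = Σ(t·PV) / P = 4,224.8873 / 482.8974 = 8.74904 half-year periods.
In years: 8.74904 / 2 = 4.37452 years.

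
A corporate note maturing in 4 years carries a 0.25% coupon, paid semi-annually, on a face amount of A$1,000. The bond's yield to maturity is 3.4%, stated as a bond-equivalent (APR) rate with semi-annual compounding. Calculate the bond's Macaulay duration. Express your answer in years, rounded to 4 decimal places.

3.9812 years

Periodic yield y = 0.017. Discount each cash flow and weight by its period:
  t   CF        PV=CF/(1+0.017)^t    t·PV
  1         1.25         1.2291         1.2291
  2         1.25         1.2086         2.4171
  3         1.25         1.1884         3.5651
  4         1.25         1.1685         4.6740
  5         1.25         1.1490         5.7448
  6         1.25         1.1298         6.7785
  7         1.25         1.1109         7.7761
  8     1,001.25       874.9332     6,999.4657
  Σ                    883.1173     7,031.6504
Price P = Σ PV = 883.1173.
Macaulay duration = Σ(t·PV) / P = 7,031.6504 / 883.1173 = 7.96231 half-year periods.
In years: 7.96231 / 2 = 3.98115 years.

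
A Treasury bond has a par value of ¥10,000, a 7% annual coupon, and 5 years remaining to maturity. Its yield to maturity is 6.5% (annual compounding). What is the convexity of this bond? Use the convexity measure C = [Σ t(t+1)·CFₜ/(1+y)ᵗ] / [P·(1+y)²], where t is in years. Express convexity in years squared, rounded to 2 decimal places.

With y = 0.065:
  t   CF        PV=CF/(1+0.065)^t    t·PV        t(t+1)·PV
  1       700.00       657.2770       657.2770       1,314.5540
  2       700.00       617.1615     1,234.3230       3,702.9690
  3       700.00       579.4944     1,738.4831       6,953.9324
  4       700.00       544.1262     2,176.5047      10,882.5233
  5    10,700.00     7,809.7250    39,048.6248     234,291.7485
  Σ                 10,207.7840    44,855.2125     257,145.7271
P = 10,207.7840.
Convexity = Σ t(t+1)·PV / [P·(1+y)²] = 257,145.7271 / (10,207.7840 × 1.134225) = 22.21000.

22.21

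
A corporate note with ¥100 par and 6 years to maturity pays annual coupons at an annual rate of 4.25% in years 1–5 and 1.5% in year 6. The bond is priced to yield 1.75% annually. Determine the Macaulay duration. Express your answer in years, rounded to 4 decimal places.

5.4515 years

Periodic yield y = 0.0175. Discount each cash flow and weight by its year:
  t   CF        PV=CF/(1+0.0175)^t    t·PV
  1         4.25         4.1769         4.1769
  2         4.25         4.1051         8.2101
  3         4.25         4.0345        12.1034
  4         4.25         3.9651        15.8603
  5         4.25         3.8969        19.4844
  6       101.50        91.4660       548.7958
  Σ                    111.6444       608.6309
Price P = Σ PV = 111.6444.
Macaulay duration = Σ(t·PV) / P = 608.6309 / 111.6444 = 5.45152 years.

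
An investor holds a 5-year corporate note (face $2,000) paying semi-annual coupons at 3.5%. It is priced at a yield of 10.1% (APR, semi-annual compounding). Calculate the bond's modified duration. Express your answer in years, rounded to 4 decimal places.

Periodic yield y = 0.0505. First find Macaulay duration:
  t   CF        PV=CF/(1+0.0505)^t    t·PV
  1        35.00        33.3175        33.3175
  2        35.00        31.7158        63.4316
  3        35.00        30.1912        90.5735
  4        35.00        28.7398       114.9592
  5        35.00        27.3582       136.7911
  6        35.00        26.0430       156.2582
  7        35.00        24.7911       173.5376
  8        35.00        23.5993       188.7946
  9        35.00        22.4649       202.1837
  10    2,035.00     1,243.3799    12,433.7991
  Σ                  1,491.6007    13,593.6462
P = 1,491.6007; Macaulay duration = 13,593.6462 / 1,491.6007 = 9.11346 half-year periods = 4.55673 years.
Modified duration = D_Mac / (1 + y) = 4.55673 / 1.0505 = 4.33768 years.

4.3377 years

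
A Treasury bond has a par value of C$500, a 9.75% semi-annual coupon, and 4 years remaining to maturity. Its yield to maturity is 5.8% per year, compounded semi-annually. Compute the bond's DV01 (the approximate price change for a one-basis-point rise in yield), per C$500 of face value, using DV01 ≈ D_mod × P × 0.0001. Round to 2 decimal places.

C$0.19

Periodic yield y = 0.029.
  t   CF        PV=CF/(1+0.029)^t    t·PV
  1       24.375        23.6880        23.6880
  2       24.375        23.0205        46.0409
  3       24.375        22.3717        67.1150
  4       24.375        21.7412        86.9647
  5       24.375        21.1285       105.6423
  6       24.375        20.5330       123.1980
  7       24.375        19.9543       139.6803
  8      524.375       417.1757     3,337.4054
  Σ                    569.6128     3,929.7347
P = 569.6128; D_Mac = 6.89896 half-year periods = 3.44948 yrs; D_mod = 3.35226 yrs.
DV01 ≈ 3.35226 × 569.6128 × 0.0001 = 0.190949.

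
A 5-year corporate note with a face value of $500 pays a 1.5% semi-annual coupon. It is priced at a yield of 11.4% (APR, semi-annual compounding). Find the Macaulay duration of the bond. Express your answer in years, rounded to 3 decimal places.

4.780 years

Periodic yield y = 0.057. Discount each cash flow and weight by its period:
  t   CF        PV=CF/(1+0.057)^t    t·PV
  1         3.75         3.5478         3.5478
  2         3.75         3.3565         6.7129
  3         3.75         3.1755         9.5264
  4         3.75         3.0042        12.0169
  5         3.75         2.8422        14.2111
  6         3.75         2.6889        16.1336
  7         3.75         2.5439        17.8076
  8         3.75         2.4068        19.2540
  9         3.75         2.2770        20.4927
  10      503.75       289.3778     2,893.7778
  Σ                    315.2205     3,013.4807
Price P = Σ PV = 315.2205.
Macaulay duration = Σ(t·PV) / P = 3,013.4807 / 315.2205 = 9.55991 half-year periods.
In years: 9.55991 / 2 = 4.77996 years.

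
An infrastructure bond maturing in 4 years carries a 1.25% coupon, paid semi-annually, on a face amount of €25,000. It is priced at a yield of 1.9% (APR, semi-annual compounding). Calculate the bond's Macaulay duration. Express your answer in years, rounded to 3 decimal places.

Periodic yield y = 0.0095. Discount each cash flow and weight by its period:
  t   CF        PV=CF/(1+0.0095)^t    t·PV
  1       156.25       154.7796       154.7796
  2       156.25       153.3230       306.6461
  3       156.25       151.8802       455.6405
  4       156.25       150.4509       601.8035
  5       156.25       149.0350       745.1752
  6       156.25       147.6325       885.7952
  7       156.25       146.2432     1,023.7026
  8    25,156.25    23,323.5856   186,588.6845
  Σ                 24,376.9300   190,762.2272
Price P = Σ PV = 24,376.9300.
Macaulay duration = Σ(t·PV) / P = 190,762.2272 / 24,376.9300 = 7.82552 half-year periods.
In years: 7.82552 / 2 = 3.91276 years.

3.913 years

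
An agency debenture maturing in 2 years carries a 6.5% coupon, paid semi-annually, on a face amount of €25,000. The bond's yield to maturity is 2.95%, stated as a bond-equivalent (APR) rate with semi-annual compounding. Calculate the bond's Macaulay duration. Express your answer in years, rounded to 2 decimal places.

Periodic yield y = 0.01475. Discount each cash flow and weight by its period:
  t   CF        PV=CF/(1+0.01475)^t    t·PV
  1       812.50       800.6898       800.6898
  2       812.50       789.0513     1,578.1026
  3       812.50       777.5820     2,332.7460
  4    25,812.50    24,344.1059    97,376.4237
  Σ                 26,711.4291   102,087.9621
Price P = Σ PV = 26,711.4291.
Macaulay duration = Σ(t·PV) / P = 102,087.9621 / 26,711.4291 = 3.82188 half-year periods.
In years: 3.82188 / 2 = 1.91094 years.

1.91 years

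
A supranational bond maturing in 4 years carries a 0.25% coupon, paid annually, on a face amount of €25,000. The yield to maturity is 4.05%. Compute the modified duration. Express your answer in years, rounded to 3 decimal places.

3.829 years

Periodic yield y = 0.0405. First find Macaulay duration:
  t   CF        PV=CF/(1+0.0405)^t    t·PV
  1        62.50        60.0673        60.0673
  2        62.50        57.7292       115.4585
  3        62.50        55.4822       166.4466
  4    25,062.50    21,382.3804    85,529.5216
  Σ                 21,555.6591    85,871.4940
P = 21,555.6591; Macaulay duration = 85,871.4940 / 21,555.6591 = 3.98371 years.
Modified duration = D_Mac / (1 + y) = 3.98371 / 1.0405 = 3.82865 years.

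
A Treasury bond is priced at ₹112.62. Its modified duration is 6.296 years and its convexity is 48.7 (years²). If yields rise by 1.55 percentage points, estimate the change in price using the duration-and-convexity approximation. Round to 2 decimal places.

Duration effect: -D_mod·Δy = -6.296 × (+0.0155) = -0.097588
Convexity effect: ½·C·(Δy)² = 0.5 × 48.7 × (0.0155)² = +0.0058500875
ΔP/P ≈ -0.097588 + 0.0058500875 = -0.0917379125
ΔP ≈ 112.62 × (-0.0917379125) = -10.33152370575.

-₹10.33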